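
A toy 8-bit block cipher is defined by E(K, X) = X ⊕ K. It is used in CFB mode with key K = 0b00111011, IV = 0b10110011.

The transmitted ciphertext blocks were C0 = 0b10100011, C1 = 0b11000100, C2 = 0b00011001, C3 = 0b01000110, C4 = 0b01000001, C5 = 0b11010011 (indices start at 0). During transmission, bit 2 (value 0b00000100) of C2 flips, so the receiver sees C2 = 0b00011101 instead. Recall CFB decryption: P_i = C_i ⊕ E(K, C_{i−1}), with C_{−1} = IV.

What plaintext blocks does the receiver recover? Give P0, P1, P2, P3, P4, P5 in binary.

Only C2 changed, to 0b00011101. In CFB, a change in C_i flips the same bit in P_i and garbles P_{i+1}. Decrypting the received ciphertext:
P0: E(K, 0b10110011) = 0b10001000; 0b10100011 ⊕ 0b10001000 = 0b00101011.
P1: E(K, 0b10100011) = 0b10011000; 0b11000100 ⊕ 0b10011000 = 0b01011100.
P2: E(K, 0b11000100) = 0b11111111; 0b00011101 ⊕ 0b11111111 = 0b11100010.
P3: E(K, 0b00011101) = 0b00100110; 0b01000110 ⊕ 0b00100110 = 0b01100000.
P4: E(K, 0b01000110) = 0b01111101; 0b01000001 ⊕ 0b01111101 = 0b00111100.
P5: E(K, 0b01000001) = 0b01111010; 0b11010011 ⊕ 0b01111010 = 0b10101001.
Blocks that differ from the original plaintext: P2, P3.

P0 = 0b00101011, P1 = 0b01011100, P2 = 0b11100010, P3 = 0b01100000, P4 = 0b00111100, P5 = 0b10101001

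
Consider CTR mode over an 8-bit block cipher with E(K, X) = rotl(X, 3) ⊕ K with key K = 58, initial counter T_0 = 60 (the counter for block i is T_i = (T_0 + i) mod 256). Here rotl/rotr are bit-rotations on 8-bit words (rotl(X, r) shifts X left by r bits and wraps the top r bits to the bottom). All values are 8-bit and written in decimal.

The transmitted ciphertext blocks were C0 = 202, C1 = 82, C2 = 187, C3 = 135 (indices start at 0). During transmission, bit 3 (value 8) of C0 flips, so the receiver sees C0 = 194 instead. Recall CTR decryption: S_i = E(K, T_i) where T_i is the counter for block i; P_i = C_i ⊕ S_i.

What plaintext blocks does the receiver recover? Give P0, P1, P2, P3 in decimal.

Only C0 changed, to 194. In CTR, a change in C_i flips the same bit in P_i only; the keystream is unaffected. Decrypting the received ciphertext:
P0: T = 60, S = E(K, T) = 219; 194 ⊕ 219 = 25.
P1: T = 61, S = E(K, T) = 211; 82 ⊕ 211 = 129.
P2: T = 62, S = E(K, T) = 203; 187 ⊕ 203 = 112.
P3: T = 63, S = E(K, T) = 195; 135 ⊕ 195 = 68.
Blocks that differ from the original plaintext: P0.

P0 = 25, P1 = 129, P2 = 112, P3 = 68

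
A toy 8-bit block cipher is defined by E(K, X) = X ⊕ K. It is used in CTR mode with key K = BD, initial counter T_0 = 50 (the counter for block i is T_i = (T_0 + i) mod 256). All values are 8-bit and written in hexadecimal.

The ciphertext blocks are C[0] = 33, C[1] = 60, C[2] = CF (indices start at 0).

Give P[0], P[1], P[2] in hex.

CTR decryption: S_i = E(K, T_i) where T_i is the counter for block i; P_i = C_i ⊕ S_i.
P[0]: T = 50, S = E(K, T) = ED; 33 ⊕ ED = DE.
P[1]: T = 51, S = E(K, T) = EC; 60 ⊕ EC = 8C.
P[2]: T = 52, S = E(K, T) = EF; CF ⊕ EF = 20.

P[0] = DE, P[1] = 8C, P[2] = 20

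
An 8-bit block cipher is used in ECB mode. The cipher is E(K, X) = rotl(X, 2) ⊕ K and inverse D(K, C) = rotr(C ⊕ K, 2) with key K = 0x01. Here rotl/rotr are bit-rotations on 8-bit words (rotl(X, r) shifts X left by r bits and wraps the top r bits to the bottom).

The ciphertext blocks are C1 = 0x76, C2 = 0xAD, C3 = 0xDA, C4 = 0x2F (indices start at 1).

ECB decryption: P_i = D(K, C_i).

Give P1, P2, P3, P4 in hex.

P1 = 0xDD, P2 = 0x2B, P3 = 0xF6, P4 = 0x8B

P1: D(K, 0x76) = 0xDD.
P2: D(K, 0xAD) = 0x2B.
P3: D(K, 0xDA) = 0xF6.
P4: D(K, 0x2F) = 0x8B.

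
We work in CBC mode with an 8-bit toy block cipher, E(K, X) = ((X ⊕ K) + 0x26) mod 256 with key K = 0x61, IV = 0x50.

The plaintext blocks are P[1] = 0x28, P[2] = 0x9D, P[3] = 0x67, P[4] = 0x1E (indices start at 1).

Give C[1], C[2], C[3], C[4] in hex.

CBC encryption: C_i = E(K, P_i ⊕ C_{i−1}), with C_{0} = IV.
C[1]: P[1] ⊕ 0x50 = 0x78; E(K, 0x78) = 0x3F.
C[2]: P[2] ⊕ 0x3F = 0xA2; E(K, 0xA2) = 0xE9.
C[3]: P[3] ⊕ 0xE9 = 0x8E; E(K, 0x8E) = 0x15.
C[4]: P[4] ⊕ 0x15 = 0x0B; E(K, 0x0B) = 0x90.

C[1] = 0x3F, C[2] = 0xE9, C[3] = 0x15, C[4] = 0x90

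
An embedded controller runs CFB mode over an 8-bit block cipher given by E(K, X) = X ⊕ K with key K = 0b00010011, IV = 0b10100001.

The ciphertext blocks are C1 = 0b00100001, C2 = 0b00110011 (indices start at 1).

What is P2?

CFB decryption: P_i = C_i ⊕ E(K, C_{i−1}), with C_{0} = IV.
P2: E(K, 0b00100001) = 0b00110010; 0b00110011 ⊕ 0b00110010 = 0b00000001.

P2 = 0b00000001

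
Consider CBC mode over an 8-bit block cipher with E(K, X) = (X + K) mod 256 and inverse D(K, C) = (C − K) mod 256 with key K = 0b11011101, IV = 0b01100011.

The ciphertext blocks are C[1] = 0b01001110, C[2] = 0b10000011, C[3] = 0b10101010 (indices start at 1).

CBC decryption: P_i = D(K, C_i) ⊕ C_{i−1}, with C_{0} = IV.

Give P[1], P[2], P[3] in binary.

P[1] = 0b00010010, P[2] = 0b11101000, P[3] = 0b01001110

P[1]: D(K, 0b01001110) = 0b01110001; 0b01110001 ⊕ 0b01100011 = 0b00010010.
P[2]: D(K, 0b10000011) = 0b10100110; 0b10100110 ⊕ 0b01001110 = 0b11101000.
P[3]: D(K, 0b10101010) = 0b11001101; 0b11001101 ⊕ 0b10000011 = 0b01001110.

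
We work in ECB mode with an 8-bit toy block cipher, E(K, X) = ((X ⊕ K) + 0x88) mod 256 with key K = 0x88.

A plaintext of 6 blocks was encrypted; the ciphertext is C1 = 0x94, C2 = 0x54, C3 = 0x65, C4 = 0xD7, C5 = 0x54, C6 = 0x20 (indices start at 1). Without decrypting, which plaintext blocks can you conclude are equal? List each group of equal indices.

ECB encrypts each block independently with the same key, so equal ciphertext blocks imply equal plaintext blocks.
C2 = C5 = 0x54, so P2 = P5.

P2 = P5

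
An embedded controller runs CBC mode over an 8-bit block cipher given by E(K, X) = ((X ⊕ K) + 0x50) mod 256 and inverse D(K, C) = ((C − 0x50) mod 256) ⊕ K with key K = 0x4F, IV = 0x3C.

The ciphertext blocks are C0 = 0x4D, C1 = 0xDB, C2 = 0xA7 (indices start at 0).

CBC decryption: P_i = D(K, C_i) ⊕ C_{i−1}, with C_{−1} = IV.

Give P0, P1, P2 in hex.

P0 = 0x8E, P1 = 0x89, P2 = 0xC3

P0: D(K, 0x4D) = 0xB2; 0xB2 ⊕ 0x3C = 0x8E.
P1: D(K, 0xDB) = 0xC4; 0xC4 ⊕ 0x4D = 0x89.
P2: D(K, 0xA7) = 0x18; 0x18 ⊕ 0xDB = 0xC3.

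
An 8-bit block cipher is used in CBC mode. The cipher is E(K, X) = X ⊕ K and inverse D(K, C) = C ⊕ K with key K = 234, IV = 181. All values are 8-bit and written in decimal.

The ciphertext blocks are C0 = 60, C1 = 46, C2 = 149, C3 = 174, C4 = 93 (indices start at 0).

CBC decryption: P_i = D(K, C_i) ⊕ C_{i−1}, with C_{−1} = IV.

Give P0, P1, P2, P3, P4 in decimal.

P0: D(K, 60) = 214; 214 ⊕ 181 = 99.
P1: D(K, 46) = 196; 196 ⊕ 60 = 248.
P2: D(K, 149) = 127; 127 ⊕ 46 = 81.
P3: D(K, 174) = 68; 68 ⊕ 149 = 209.
P4: D(K, 93) = 183; 183 ⊕ 174 = 25.

P0 = 99, P1 = 248, P2 = 81, P3 = 209, P4 = 25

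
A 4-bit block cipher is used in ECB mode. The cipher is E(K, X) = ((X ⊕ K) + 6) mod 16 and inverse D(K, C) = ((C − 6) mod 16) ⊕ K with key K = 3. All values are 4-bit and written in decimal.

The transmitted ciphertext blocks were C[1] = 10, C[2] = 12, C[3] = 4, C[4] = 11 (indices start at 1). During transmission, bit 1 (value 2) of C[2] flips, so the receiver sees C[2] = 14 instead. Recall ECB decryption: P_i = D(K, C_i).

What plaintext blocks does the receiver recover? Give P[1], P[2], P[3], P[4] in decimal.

Only C[2] changed, to 14. In ECB, a change in C_i affects only P_i. Decrypting the received ciphertext:
P[1]: D(K, 10) = 7.
P[2]: D(K, 14) = 11.
P[3]: D(K, 4) = 13.
P[4]: D(K, 11) = 6.
Blocks that differ from the original plaintext: P[2].

P[1] = 7, P[2] = 11, P[3] = 13, P[4] = 6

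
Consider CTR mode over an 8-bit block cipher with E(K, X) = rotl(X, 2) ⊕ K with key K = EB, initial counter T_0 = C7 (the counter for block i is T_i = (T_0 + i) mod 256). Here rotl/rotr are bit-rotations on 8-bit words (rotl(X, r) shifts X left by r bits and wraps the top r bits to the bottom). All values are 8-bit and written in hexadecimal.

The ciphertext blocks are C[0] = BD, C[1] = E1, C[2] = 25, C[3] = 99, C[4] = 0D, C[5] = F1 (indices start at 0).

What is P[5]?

CTR decryption: S_i = E(K, T_i) where T_i is the counter for block i; P_i = C_i ⊕ S_i.
P[5]: T = CC, S = E(K, T) = D8; F1 ⊕ D8 = 29.

P[5] = 29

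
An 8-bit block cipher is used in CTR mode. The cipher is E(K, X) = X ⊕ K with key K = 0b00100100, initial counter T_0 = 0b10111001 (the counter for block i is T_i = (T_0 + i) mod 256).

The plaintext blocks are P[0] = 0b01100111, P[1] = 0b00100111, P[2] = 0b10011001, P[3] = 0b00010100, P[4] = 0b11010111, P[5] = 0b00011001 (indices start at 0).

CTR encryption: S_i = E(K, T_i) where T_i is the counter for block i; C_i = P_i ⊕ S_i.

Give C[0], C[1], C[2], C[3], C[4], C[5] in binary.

C[0] = 0b11111010, C[1] = 0b10111001, C[2] = 0b00000110, C[3] = 0b10001100, C[4] = 0b01001110, C[5] = 0b10000011

C[0]: T = 0b10111001, S = E(K, T) = 0b10011101; 0b01100111 ⊕ 0b10011101 = 0b11111010.
C[1]: T = 0b10111010, S = E(K, T) = 0b10011110; 0b00100111 ⊕ 0b10011110 = 0b10111001.
C[2]: T = 0b10111011, S = E(K, T) = 0b10011111; 0b10011001 ⊕ 0b10011111 = 0b00000110.
C[3]: T = 0b10111100, S = E(K, T) = 0b10011000; 0b00010100 ⊕ 0b10011000 = 0b10001100.
C[4]: T = 0b10111101, S = E(K, T) = 0b10011001; 0b11010111 ⊕ 0b10011001 = 0b01001110.
C[5]: T = 0b10111110, S = E(K, T) = 0b10011010; 0b00011001 ⊕ 0b10011010 = 0b10000011.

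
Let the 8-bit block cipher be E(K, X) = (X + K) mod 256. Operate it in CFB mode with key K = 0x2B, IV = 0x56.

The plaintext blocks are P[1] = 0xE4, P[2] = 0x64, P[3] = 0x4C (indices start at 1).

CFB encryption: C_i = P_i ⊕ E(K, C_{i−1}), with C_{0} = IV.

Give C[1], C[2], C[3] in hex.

C[1]: E(K, 0x56) = 0x81; 0xE4 ⊕ 0x81 = 0x65.
C[2]: E(K, 0x65) = 0x90; 0x64 ⊕ 0x90 = 0xF4.
C[3]: E(K, 0xF4) = 0x1F; 0x4C ⊕ 0x1F = 0x53.

C[1] = 0x65, C[2] = 0xF4, C[3] = 0x53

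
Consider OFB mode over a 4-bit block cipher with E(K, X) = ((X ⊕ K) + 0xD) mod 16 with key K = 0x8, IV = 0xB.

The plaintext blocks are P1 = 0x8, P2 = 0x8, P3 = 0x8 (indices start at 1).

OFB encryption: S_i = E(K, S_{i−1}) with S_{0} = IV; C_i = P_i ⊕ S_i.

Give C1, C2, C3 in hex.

C1: S = E(K, 0xB) = 0x0; 0x8 ⊕ 0x0 = 0x8.
C2: S = E(K, 0x0) = 0x5; 0x8 ⊕ 0x5 = 0xD.
C3: S = E(K, 0x5) = 0xA; 0x8 ⊕ 0xA = 0x2.

C1 = 0x8, C2 = 0xD, C3 = 0x2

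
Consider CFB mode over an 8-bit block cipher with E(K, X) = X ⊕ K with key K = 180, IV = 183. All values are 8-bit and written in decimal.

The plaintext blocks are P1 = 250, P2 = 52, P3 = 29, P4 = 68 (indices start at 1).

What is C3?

C3 = 208

CFB encryption: C_i = P_i ⊕ E(K, C_{i−1}), with C_{0} = IV.
C1: E(K, 183) = 3; 250 ⊕ 3 = 249.
C2: E(K, 249) = 77; 52 ⊕ 77 = 121.
C3: E(K, 121) = 205; 29 ⊕ 205 = 208.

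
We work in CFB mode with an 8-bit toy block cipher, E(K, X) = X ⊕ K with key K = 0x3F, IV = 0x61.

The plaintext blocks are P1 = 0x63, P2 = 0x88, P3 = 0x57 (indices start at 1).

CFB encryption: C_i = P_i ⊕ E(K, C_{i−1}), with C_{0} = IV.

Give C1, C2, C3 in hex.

C1 = 0x3D, C2 = 0x8A, C3 = 0xE2

C1: E(K, 0x61) = 0x5E; 0x63 ⊕ 0x5E = 0x3D.
C2: E(K, 0x3D) = 0x02; 0x88 ⊕ 0x02 = 0x8A.
C3: E(K, 0x8A) = 0xB5; 0x57 ⊕ 0xB5 = 0xE2.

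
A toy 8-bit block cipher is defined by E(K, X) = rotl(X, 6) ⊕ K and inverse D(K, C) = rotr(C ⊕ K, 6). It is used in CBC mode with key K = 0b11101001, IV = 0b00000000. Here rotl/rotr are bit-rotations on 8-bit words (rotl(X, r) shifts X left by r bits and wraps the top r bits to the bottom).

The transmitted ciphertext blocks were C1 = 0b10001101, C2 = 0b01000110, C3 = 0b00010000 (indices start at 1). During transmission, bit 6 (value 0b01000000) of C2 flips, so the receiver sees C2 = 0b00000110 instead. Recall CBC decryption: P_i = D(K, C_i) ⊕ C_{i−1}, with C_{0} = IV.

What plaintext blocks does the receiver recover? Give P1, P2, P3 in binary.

P1 = 0b10010001, P2 = 0b00110010, P3 = 0b11100001

Only C2 changed, to 0b00000110. In CBC, a change in C_i garbles P_i and flips the same bit in P_{i+1}. Decrypting the received ciphertext:
P1: D(K, 0b10001101) = 0b10010001; 0b10010001 ⊕ 0b00000000 = 0b10010001.
P2: D(K, 0b00000110) = 0b10111111; 0b10111111 ⊕ 0b10001101 = 0b00110010.
P3: D(K, 0b00010000) = 0b11100111; 0b11100111 ⊕ 0b00000110 = 0b11100001.
Blocks that differ from the original plaintext: P2, P3.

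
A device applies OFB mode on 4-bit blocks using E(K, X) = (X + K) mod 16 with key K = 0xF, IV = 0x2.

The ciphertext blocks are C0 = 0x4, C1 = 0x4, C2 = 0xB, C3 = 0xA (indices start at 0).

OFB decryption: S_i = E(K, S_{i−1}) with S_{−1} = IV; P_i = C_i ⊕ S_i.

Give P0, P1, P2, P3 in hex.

P0: S = E(K, 0x2) = 0x1; 0x4 ⊕ 0x1 = 0x5.
P1: S = E(K, 0x1) = 0x0; 0x4 ⊕ 0x0 = 0x4.
P2: S = E(K, 0x0) = 0xF; 0xB ⊕ 0xF = 0x4.
P3: S = E(K, 0xF) = 0xE; 0xA ⊕ 0xE = 0x4.

P0 = 0x5, P1 = 0x4, P2 = 0x4, P3 = 0x4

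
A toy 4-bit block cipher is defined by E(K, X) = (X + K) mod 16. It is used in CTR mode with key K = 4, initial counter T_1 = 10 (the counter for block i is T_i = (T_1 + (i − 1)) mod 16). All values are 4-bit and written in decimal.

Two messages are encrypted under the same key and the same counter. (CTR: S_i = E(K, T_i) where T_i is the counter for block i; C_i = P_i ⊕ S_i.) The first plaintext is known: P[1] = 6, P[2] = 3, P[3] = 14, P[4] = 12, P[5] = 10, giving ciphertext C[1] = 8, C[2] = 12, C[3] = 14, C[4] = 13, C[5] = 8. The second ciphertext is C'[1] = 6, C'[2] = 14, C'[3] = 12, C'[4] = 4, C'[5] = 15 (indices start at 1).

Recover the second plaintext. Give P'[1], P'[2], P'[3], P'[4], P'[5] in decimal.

P'[1] = 8, P'[2] = 1, P'[3] = 12, P'[4] = 5, P'[5] = 13

In CTR with a reused counter, both messages share the same keystream S_i, so C_i ⊕ C'_i = P_i ⊕ P'_i and thus P'_i = P_i ⊕ C_i ⊕ C'_i.
P'[1]: 6 ⊕ 8 ⊕ 6 = 8.
P'[2]: 3 ⊕ 12 ⊕ 14 = 1.
P'[3]: 14 ⊕ 14 ⊕ 12 = 12.
P'[4]: 12 ⊕ 13 ⊕ 4 = 5.
P'[5]: 10 ⊕ 8 ⊕ 15 = 13.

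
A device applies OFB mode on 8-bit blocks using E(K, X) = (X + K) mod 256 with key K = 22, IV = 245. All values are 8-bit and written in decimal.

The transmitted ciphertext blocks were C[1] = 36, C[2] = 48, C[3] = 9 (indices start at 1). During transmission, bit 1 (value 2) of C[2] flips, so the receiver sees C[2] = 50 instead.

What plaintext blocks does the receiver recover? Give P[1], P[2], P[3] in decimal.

OFB decryption: S_i = E(K, S_{i−1}) with S_{0} = IV; P_i = C_i ⊕ S_i.
Only C[2] changed, to 50. In OFB, a change in C_i flips the same bit in P_i only; the keystream is unaffected. Decrypting the received ciphertext:
P[1]: S = E(K, 245) = 11; 36 ⊕ 11 = 47.
P[2]: S = E(K, 11) = 33; 50 ⊕ 33 = 19.
P[3]: S = E(K, 33) = 55; 9 ⊕ 55 = 62.
Blocks that differ from the original plaintext: P[2].

P[1] = 47, P[2] = 19, P[3] = 62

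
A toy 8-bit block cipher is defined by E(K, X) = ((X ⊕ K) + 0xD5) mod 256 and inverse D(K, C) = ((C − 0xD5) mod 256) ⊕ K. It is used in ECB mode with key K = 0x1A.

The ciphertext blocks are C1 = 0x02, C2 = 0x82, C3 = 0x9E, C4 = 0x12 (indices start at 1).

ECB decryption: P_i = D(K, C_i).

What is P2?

P2: D(K, 0x82) = 0xB7.

P2 = 0xB7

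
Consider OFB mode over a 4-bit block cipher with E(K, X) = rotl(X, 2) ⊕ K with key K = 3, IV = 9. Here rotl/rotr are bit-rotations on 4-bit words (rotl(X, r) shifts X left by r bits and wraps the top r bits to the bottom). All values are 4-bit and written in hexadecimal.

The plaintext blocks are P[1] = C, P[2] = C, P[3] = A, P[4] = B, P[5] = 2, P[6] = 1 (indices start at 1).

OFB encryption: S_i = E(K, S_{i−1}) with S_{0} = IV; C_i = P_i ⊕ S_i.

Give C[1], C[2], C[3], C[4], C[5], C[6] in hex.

C[1]: S = E(K, 9) = 5; C ⊕ 5 = 9.
C[2]: S = E(K, 5) = 6; C ⊕ 6 = A.
C[3]: S = E(K, 6) = A; A ⊕ A = 0.
C[4]: S = E(K, A) = 9; B ⊕ 9 = 2.
C[5]: S = E(K, 9) = 5; 2 ⊕ 5 = 7.
C[6]: S = E(K, 5) = 6; 1 ⊕ 6 = 7.

C[1] = 9, C[2] = A, C[3] = 0, C[4] = 2, C[5] = 7, C[6] = 7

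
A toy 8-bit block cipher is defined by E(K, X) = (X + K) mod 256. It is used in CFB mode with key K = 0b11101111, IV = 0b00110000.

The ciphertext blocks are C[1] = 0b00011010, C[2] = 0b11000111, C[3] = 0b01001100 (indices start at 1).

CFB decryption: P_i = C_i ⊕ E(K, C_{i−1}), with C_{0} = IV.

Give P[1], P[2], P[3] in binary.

P[1]: E(K, 0b00110000) = 0b00011111; 0b00011010 ⊕ 0b00011111 = 0b00000101.
P[2]: E(K, 0b00011010) = 0b00001001; 0b11000111 ⊕ 0b00001001 = 0b11001110.
P[3]: E(K, 0b11000111) = 0b10110110; 0b01001100 ⊕ 0b10110110 = 0b11111010.

P[1] = 0b00000101, P[2] = 0b11001110, P[3] = 0b11111010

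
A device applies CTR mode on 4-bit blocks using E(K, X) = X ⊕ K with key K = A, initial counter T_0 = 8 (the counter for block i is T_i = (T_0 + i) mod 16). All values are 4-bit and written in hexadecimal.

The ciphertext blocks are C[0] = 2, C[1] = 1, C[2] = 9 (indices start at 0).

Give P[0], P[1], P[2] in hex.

CTR decryption: S_i = E(K, T_i) where T_i is the counter for block i; P_i = C_i ⊕ S_i.
P[0]: T = 8, S = E(K, T) = 2; 2 ⊕ 2 = 0.
P[1]: T = 9, S = E(K, T) = 3; 1 ⊕ 3 = 2.
P[2]: T = A, S = E(K, T) = 0; 9 ⊕ 0 = 9.

P[0] = 0, P[1] = 2, P[2] = 9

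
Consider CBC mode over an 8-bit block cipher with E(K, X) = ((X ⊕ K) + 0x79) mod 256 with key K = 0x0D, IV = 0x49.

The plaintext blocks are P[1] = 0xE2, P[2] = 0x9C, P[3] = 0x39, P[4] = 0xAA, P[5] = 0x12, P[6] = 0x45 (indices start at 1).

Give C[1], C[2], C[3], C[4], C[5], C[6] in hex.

C[1] = 0x1F, C[2] = 0x07, C[3] = 0xAC, C[4] = 0x84, C[5] = 0x14, C[6] = 0xD5

CBC encryption: C_i = E(K, P_i ⊕ C_{i−1}), with C_{0} = IV.
C[1]: P[1] ⊕ 0x49 = 0xAB; E(K, 0xAB) = 0x1F.
C[2]: P[2] ⊕ 0x1F = 0x83; E(K, 0x83) = 0x07.
C[3]: P[3] ⊕ 0x07 = 0x3E; E(K, 0x3E) = 0xAC.
C[4]: P[4] ⊕ 0xAC = 0x06; E(K, 0x06) = 0x84.
C[5]: P[5] ⊕ 0x84 = 0x96; E(K, 0x96) = 0x14.
C[6]: P[6] ⊕ 0x14 = 0x51; E(K, 0x51) = 0xD5.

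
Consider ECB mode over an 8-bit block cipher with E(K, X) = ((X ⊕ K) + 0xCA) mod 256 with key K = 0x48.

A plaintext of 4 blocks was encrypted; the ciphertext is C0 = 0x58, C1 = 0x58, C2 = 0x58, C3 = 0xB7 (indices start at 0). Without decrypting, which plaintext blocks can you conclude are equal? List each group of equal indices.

ECB encrypts each block independently with the same key, so equal ciphertext blocks imply equal plaintext blocks.
C0 = C1 = C2 = 0x58, so P0 = P1 = P2.

P0 = P1 = P2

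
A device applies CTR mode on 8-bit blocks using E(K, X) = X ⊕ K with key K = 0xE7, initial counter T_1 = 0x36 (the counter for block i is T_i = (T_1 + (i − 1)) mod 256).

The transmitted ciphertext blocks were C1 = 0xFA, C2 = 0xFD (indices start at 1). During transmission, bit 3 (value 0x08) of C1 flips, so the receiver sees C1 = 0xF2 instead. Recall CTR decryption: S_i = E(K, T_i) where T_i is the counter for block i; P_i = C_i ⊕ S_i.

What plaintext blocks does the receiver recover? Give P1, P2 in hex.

P1 = 0x23, P2 = 0x2D

Only C1 changed, to 0xF2. In CTR, a change in C_i flips the same bit in P_i only; the keystream is unaffected. Decrypting the received ciphertext:
P1: T = 0x36, S = E(K, T) = 0xD1; 0xF2 ⊕ 0xD1 = 0x23.
P2: T = 0x37, S = E(K, T) = 0xD0; 0xFD ⊕ 0xD0 = 0x2D.
Blocks that differ from the original plaintext: P1.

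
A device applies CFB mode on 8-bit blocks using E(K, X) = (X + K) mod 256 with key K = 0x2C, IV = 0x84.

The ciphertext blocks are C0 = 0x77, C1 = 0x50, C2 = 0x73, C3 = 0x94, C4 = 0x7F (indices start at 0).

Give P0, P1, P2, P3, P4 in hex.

P0 = 0xC7, P1 = 0xF3, P2 = 0x0F, P3 = 0x0B, P4 = 0xBF

CFB decryption: P_i = C_i ⊕ E(K, C_{i−1}), with C_{−1} = IV.
P0: E(K, 0x84) = 0xB0; 0x77 ⊕ 0xB0 = 0xC7.
P1: E(K, 0x77) = 0xA3; 0x50 ⊕ 0xA3 = 0xF3.
P2: E(K, 0x50) = 0x7C; 0x73 ⊕ 0x7C = 0x0F.
P3: E(K, 0x73) = 0x9F; 0x94 ⊕ 0x9F = 0x0B.
P4: E(K, 0x94) = 0xC0; 0x7F ⊕ 0xC0 = 0xBF.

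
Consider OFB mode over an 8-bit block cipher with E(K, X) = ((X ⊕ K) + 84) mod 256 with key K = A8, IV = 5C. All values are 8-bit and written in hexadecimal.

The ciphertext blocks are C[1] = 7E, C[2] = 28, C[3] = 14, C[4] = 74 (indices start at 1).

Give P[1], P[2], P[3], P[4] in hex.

OFB decryption: S_i = E(K, S_{i−1}) with S_{0} = IV; P_i = C_i ⊕ S_i.
P[1]: S = E(K, 5C) = 78; 7E ⊕ 78 = 06.
P[2]: S = E(K, 78) = 54; 28 ⊕ 54 = 7C.
P[3]: S = E(K, 54) = 80; 14 ⊕ 80 = 94.
P[4]: S = E(K, 80) = AC; 74 ⊕ AC = D8.

P[1] = 06, P[2] = 7C, P[3] = 94, P[4] = D8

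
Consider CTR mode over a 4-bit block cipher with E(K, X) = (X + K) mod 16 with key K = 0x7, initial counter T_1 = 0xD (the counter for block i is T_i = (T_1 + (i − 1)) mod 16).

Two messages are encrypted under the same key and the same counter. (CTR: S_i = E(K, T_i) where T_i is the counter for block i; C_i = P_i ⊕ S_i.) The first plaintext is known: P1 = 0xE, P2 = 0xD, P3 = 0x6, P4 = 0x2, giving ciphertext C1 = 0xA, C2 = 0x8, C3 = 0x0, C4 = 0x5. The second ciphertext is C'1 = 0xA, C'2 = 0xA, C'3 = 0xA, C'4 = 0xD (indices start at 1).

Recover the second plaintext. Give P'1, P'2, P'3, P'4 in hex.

P'1 = 0xE, P'2 = 0xF, P'3 = 0xC, P'4 = 0xA

In CTR with a reused counter, both messages share the same keystream S_i, so C_i ⊕ C'_i = P_i ⊕ P'_i and thus P'_i = P_i ⊕ C_i ⊕ C'_i.
P'1: 0xE ⊕ 0xA ⊕ 0xA = 0xE.
P'2: 0xD ⊕ 0x8 ⊕ 0xA = 0xF.
P'3: 0x6 ⊕ 0x0 ⊕ 0xA = 0xC.
P'4: 0x2 ⊕ 0x5 ⊕ 0xD = 0xA.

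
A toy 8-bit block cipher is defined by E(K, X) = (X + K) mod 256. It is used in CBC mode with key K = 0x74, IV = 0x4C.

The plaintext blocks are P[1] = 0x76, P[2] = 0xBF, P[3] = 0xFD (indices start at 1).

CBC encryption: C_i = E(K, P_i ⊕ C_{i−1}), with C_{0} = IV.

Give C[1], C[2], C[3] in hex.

C[1] = 0xAE, C[2] = 0x85, C[3] = 0xEC

C[1]: P[1] ⊕ 0x4C = 0x3A; E(K, 0x3A) = 0xAE.
C[2]: P[2] ⊕ 0xAE = 0x11; E(K, 0x11) = 0x85.
C[3]: P[3] ⊕ 0x85 = 0x78; E(K, 0x78) = 0xEC.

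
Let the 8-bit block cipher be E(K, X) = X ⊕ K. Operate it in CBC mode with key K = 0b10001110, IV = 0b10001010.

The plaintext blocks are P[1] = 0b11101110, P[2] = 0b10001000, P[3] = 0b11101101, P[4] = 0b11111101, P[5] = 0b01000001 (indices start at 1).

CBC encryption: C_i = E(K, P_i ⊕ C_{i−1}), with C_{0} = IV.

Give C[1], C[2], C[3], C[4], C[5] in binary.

C[1]: P[1] ⊕ 0b10001010 = 0b01100100; E(K, 0b01100100) = 0b11101010.
C[2]: P[2] ⊕ 0b11101010 = 0b01100010; E(K, 0b01100010) = 0b11101100.
C[3]: P[3] ⊕ 0b11101100 = 0b00000001; E(K, 0b00000001) = 0b10001111.
C[4]: P[4] ⊕ 0b10001111 = 0b01110010; E(K, 0b01110010) = 0b11111100.
C[5]: P[5] ⊕ 0b11111100 = 0b10111101; E(K, 0b10111101) = 0b00110011.

C[1] = 0b11101010, C[2] = 0b11101100, C[3] = 0b10001111, C[4] = 0b11111100, C[5] = 0b00110011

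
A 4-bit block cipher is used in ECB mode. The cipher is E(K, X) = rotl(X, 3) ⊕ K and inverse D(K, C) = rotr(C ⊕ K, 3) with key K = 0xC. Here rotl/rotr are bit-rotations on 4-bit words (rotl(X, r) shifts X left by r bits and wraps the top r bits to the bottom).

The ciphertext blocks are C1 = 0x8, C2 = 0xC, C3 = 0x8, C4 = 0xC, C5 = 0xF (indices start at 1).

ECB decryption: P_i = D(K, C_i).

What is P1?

P1: D(K, 0x8) = 0x8.

P1 = 0x8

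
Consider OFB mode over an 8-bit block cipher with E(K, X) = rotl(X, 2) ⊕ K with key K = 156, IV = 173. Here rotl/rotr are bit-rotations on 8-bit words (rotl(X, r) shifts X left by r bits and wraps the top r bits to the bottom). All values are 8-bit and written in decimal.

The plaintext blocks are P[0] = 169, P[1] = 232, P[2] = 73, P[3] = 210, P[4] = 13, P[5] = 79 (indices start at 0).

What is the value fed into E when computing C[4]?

OFB encryption: S_i = E(K, S_{i−1}) with S_{−1} = IV; C_i = P_i ⊕ S_i.
C[0]: S = E(K, 173) = 42; 169 ⊕ 42 = 131.
C[1]: S = E(K, 42) = 52; 232 ⊕ 52 = 220.
C[2]: S = E(K, 52) = 76; 73 ⊕ 76 = 5.
C[3]: S = E(K, 76) = 173; 210 ⊕ 173 = 127.
C[4]: S = E(K, 173) = 42; 13 ⊕ 42 = 39.
So the input to E for block [4] is 173.

173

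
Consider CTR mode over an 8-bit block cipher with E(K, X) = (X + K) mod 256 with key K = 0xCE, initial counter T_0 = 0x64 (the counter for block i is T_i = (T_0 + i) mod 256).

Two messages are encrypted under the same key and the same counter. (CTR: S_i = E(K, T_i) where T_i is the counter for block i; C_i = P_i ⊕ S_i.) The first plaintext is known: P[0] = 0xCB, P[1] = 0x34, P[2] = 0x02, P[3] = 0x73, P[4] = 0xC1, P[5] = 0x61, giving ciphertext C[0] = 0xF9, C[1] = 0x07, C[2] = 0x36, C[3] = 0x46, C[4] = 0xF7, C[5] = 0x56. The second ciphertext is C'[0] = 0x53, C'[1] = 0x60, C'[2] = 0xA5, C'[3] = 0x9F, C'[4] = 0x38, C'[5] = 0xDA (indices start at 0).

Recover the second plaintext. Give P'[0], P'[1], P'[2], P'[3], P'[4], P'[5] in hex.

P'[0] = 0x61, P'[1] = 0x53, P'[2] = 0x91, P'[3] = 0xAA, P'[4] = 0x0E, P'[5] = 0xED

In CTR with a reused counter, both messages share the same keystream S_i, so C_i ⊕ C'_i = P_i ⊕ P'_i and thus P'_i = P_i ⊕ C_i ⊕ C'_i.
P'[0]: 0xCB ⊕ 0xF9 ⊕ 0x53 = 0x61.
P'[1]: 0x34 ⊕ 0x07 ⊕ 0x60 = 0x53.
P'[2]: 0x02 ⊕ 0x36 ⊕ 0xA5 = 0x91.
P'[3]: 0x73 ⊕ 0x46 ⊕ 0x9F = 0xAA.
P'[4]: 0xC1 ⊕ 0xF7 ⊕ 0x38 = 0x0E.
P'[5]: 0x61 ⊕ 0x56 ⊕ 0xDA = 0xED.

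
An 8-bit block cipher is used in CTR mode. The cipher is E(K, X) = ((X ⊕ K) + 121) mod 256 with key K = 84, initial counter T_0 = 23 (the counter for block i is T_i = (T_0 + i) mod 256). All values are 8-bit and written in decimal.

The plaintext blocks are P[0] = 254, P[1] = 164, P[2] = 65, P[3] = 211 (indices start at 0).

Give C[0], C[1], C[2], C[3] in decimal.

CTR encryption: S_i = E(K, T_i) where T_i is the counter for block i; C_i = P_i ⊕ S_i.
C[0]: T = 23, S = E(K, T) = 188; 254 ⊕ 188 = 66.
C[1]: T = 24, S = E(K, T) = 197; 164 ⊕ 197 = 97.
C[2]: T = 25, S = E(K, T) = 198; 65 ⊕ 198 = 135.
C[3]: T = 26, S = E(K, T) = 199; 211 ⊕ 199 = 20.

C[0] = 66, C[1] = 97, C[2] = 135, C[3] = 20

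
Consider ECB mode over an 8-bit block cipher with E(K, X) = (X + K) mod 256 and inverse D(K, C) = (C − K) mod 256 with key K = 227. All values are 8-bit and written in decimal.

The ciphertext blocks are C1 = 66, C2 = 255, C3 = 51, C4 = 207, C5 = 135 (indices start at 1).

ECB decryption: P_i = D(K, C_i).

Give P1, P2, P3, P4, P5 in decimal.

P1: D(K, 66) = 95.
P2: D(K, 255) = 28.
P3: D(K, 51) = 80.
P4: D(K, 207) = 236.
P5: D(K, 135) = 164.

P1 = 95, P2 = 28, P3 = 80, P4 = 236, P5 = 164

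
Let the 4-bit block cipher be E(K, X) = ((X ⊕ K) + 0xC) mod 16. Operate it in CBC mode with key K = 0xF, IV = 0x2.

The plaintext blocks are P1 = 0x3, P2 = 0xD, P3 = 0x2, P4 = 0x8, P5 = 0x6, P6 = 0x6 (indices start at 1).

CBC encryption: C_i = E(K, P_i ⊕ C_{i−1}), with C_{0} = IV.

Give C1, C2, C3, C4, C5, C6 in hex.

C1: P1 ⊕ 0x2 = 0x1; E(K, 0x1) = 0xA.
C2: P2 ⊕ 0xA = 0x7; E(K, 0x7) = 0x4.
C3: P3 ⊕ 0x4 = 0x6; E(K, 0x6) = 0x5.
C4: P4 ⊕ 0x5 = 0xD; E(K, 0xD) = 0xE.
C5: P5 ⊕ 0xE = 0x8; E(K, 0x8) = 0x3.
C6: P6 ⊕ 0x3 = 0x5; E(K, 0x5) = 0x6.

C1 = 0xA, C2 = 0x4, C3 = 0x5, C4 = 0xE, C5 = 0x3, C6 = 0x6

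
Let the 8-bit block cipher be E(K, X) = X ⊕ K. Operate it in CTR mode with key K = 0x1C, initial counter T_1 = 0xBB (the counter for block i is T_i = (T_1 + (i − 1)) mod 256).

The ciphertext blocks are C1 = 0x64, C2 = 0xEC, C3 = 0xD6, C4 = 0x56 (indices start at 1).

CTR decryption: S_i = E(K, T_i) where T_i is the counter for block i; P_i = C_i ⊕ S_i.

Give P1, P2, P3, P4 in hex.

P1 = 0xC3, P2 = 0x4C, P3 = 0x77, P4 = 0xF4

P1: T = 0xBB, S = E(K, T) = 0xA7; 0x64 ⊕ 0xA7 = 0xC3.
P2: T = 0xBC, S = E(K, T) = 0xA0; 0xEC ⊕ 0xA0 = 0x4C.
P3: T = 0xBD, S = E(K, T) = 0xA1; 0xD6 ⊕ 0xA1 = 0x77.
P4: T = 0xBE, S = E(K, T) = 0xA2; 0x56 ⊕ 0xA2 = 0xF4.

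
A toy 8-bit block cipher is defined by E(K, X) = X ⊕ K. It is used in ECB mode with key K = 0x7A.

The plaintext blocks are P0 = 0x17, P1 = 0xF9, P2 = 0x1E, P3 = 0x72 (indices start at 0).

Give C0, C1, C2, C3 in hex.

ECB encryption: C_i = E(K, P_i).
C0: E(K, 0x17) = 0x6D.
C1: E(K, 0xF9) = 0x83.
C2: E(K, 0x1E) = 0x64.
C3: E(K, 0x72) = 0x08.

C0 = 0x6D, C1 = 0x83, C2 = 0x64, C3 = 0x08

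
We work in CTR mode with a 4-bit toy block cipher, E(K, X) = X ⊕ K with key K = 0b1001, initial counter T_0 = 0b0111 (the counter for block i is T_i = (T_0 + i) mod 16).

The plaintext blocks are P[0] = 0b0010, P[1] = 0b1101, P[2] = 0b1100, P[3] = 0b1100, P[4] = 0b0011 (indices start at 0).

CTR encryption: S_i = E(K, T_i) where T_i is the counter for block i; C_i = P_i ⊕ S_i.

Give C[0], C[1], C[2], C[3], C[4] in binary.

C[0] = 0b1100, C[1] = 0b1100, C[2] = 0b1100, C[3] = 0b1111, C[4] = 0b0001

C[0]: T = 0b0111, S = E(K, T) = 0b1110; 0b0010 ⊕ 0b1110 = 0b1100.
C[1]: T = 0b1000, S = E(K, T) = 0b0001; 0b1101 ⊕ 0b0001 = 0b1100.
C[2]: T = 0b1001, S = E(K, T) = 0b0000; 0b1100 ⊕ 0b0000 = 0b1100.
C[3]: T = 0b1010, S = E(K, T) = 0b0011; 0b1100 ⊕ 0b0011 = 0b1111.
C[4]: T = 0b1011, S = E(K, T) = 0b0010; 0b0011 ⊕ 0b0010 = 0b0001.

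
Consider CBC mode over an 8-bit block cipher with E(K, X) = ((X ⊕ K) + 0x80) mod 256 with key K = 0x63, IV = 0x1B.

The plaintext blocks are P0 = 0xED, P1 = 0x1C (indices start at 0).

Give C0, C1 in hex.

CBC encryption: C_i = E(K, P_i ⊕ C_{i−1}), with C_{−1} = IV.
C0: P0 ⊕ 0x1B = 0xF6; E(K, 0xF6) = 0x15.
C1: P1 ⊕ 0x15 = 0x09; E(K, 0x09) = 0xEA.

C0 = 0x15, C1 = 0xEA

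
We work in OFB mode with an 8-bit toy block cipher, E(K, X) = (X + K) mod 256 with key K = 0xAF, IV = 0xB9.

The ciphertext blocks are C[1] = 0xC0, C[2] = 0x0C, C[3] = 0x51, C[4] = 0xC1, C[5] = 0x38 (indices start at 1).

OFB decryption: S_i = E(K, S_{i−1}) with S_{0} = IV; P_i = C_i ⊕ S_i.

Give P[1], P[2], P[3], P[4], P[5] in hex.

P[1]: S = E(K, 0xB9) = 0x68; 0xC0 ⊕ 0x68 = 0xA8.
P[2]: S = E(K, 0x68) = 0x17; 0x0C ⊕ 0x17 = 0x1B.
P[3]: S = E(K, 0x17) = 0xC6; 0x51 ⊕ 0xC6 = 0x97.
P[4]: S = E(K, 0xC6) = 0x75; 0xC1 ⊕ 0x75 = 0xB4.
P[5]: S = E(K, 0x75) = 0x24; 0x38 ⊕ 0x24 = 0x1C.

P[1] = 0xA8, P[2] = 0x1B, P[3] = 0x97, P[4] = 0xB4, P[5] = 0x1C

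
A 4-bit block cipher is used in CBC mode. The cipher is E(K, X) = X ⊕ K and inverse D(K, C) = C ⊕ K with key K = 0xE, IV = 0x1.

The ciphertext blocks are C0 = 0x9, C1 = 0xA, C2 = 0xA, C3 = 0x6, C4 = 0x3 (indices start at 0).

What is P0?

P0 = 0x6

CBC decryption: P_i = D(K, C_i) ⊕ C_{i−1}, with C_{−1} = IV.
P0: D(K, 0x9) = 0x7; 0x7 ⊕ 0x1 = 0x6.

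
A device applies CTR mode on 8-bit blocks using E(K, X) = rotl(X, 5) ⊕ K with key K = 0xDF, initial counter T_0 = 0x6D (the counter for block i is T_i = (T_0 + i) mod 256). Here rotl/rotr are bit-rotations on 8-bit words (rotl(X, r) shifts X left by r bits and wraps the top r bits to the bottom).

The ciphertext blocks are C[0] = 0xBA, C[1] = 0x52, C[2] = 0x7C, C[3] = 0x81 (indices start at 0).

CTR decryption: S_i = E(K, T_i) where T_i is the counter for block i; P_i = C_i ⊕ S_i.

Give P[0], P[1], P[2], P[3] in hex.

P[0] = 0xC8, P[1] = 0x40, P[2] = 0x4E, P[3] = 0x50

P[0]: T = 0x6D, S = E(K, T) = 0x72; 0xBA ⊕ 0x72 = 0xC8.
P[1]: T = 0x6E, S = E(K, T) = 0x12; 0x52 ⊕ 0x12 = 0x40.
P[2]: T = 0x6F, S = E(K, T) = 0x32; 0x7C ⊕ 0x32 = 0x4E.
P[3]: T = 0x70, S = E(K, T) = 0xD1; 0x81 ⊕ 0xD1 = 0x50.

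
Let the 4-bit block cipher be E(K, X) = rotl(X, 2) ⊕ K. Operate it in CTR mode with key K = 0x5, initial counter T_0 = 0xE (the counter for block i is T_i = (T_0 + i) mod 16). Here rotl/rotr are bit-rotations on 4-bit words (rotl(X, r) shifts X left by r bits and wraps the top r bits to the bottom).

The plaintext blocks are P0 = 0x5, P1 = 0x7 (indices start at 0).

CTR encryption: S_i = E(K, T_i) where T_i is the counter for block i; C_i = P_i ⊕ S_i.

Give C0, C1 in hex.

C0: T = 0xE, S = E(K, T) = 0xE; 0x5 ⊕ 0xE = 0xB.
C1: T = 0xF, S = E(K, T) = 0xA; 0x7 ⊕ 0xA = 0xD.

C0 = 0xB, C1 = 0xD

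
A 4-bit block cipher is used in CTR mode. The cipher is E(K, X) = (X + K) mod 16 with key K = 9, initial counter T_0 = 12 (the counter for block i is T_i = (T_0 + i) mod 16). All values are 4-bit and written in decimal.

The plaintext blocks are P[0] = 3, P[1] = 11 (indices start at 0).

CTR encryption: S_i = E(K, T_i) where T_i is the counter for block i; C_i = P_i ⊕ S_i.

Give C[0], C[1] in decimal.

C[0]: T = 12, S = E(K, T) = 5; 3 ⊕ 5 = 6.
C[1]: T = 13, S = E(K, T) = 6; 11 ⊕ 6 = 13.

C[0] = 6, C[1] = 13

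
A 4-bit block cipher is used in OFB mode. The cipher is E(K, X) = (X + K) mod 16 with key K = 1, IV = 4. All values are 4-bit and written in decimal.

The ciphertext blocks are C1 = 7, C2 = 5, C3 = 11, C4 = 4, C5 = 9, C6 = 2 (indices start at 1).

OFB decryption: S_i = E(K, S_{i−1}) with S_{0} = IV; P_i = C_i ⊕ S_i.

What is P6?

P1: S = E(K, 4) = 5; 7 ⊕ 5 = 2.
P2: S = E(K, 5) = 6; 5 ⊕ 6 = 3.
P3: S = E(K, 6) = 7; 11 ⊕ 7 = 12.
P4: S = E(K, 7) = 8; 4 ⊕ 8 = 12.
P5: S = E(K, 8) = 9; 9 ⊕ 9 = 0.
P6: S = E(K, 9) = 10; 2 ⊕ 10 = 8.

P6 = 8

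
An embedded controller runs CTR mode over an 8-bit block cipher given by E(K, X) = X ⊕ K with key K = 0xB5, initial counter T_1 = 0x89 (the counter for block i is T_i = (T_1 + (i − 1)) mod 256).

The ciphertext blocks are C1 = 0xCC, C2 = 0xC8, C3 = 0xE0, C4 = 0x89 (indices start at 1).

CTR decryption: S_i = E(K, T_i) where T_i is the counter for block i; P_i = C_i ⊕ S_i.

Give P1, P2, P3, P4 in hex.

P1: T = 0x89, S = E(K, T) = 0x3C; 0xCC ⊕ 0x3C = 0xF0.
P2: T = 0x8A, S = E(K, T) = 0x3F; 0xC8 ⊕ 0x3F = 0xF7.
P3: T = 0x8B, S = E(K, T) = 0x3E; 0xE0 ⊕ 0x3E = 0xDE.
P4: T = 0x8C, S = E(K, T) = 0x39; 0x89 ⊕ 0x39 = 0xB0.

P1 = 0xF0, P2 = 0xF7, P3 = 0xDE, P4 = 0xB0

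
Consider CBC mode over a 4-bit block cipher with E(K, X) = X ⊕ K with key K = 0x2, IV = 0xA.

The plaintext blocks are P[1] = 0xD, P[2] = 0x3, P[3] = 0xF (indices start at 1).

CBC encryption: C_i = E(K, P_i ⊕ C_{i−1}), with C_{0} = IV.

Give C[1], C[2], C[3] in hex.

C[1]: P[1] ⊕ 0xA = 0x7; E(K, 0x7) = 0x5.
C[2]: P[2] ⊕ 0x5 = 0x6; E(K, 0x6) = 0x4.
C[3]: P[3] ⊕ 0x4 = 0xB; E(K, 0xB) = 0x9.

C[1] = 0x5, C[2] = 0x4, C[3] = 0x9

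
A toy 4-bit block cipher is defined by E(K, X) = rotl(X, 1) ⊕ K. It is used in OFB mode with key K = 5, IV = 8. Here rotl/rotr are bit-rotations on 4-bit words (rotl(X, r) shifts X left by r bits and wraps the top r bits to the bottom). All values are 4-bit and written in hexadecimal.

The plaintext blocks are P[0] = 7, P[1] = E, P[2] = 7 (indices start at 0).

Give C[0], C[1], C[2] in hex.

C[0] = 3, C[1] = 3, C[2] = 9

OFB encryption: S_i = E(K, S_{i−1}) with S_{−1} = IV; C_i = P_i ⊕ S_i.
C[0]: S = E(K, 8) = 4; 7 ⊕ 4 = 3.
C[1]: S = E(K, 4) = D; E ⊕ D = 3.
C[2]: S = E(K, D) = E; 7 ⊕ E = 9.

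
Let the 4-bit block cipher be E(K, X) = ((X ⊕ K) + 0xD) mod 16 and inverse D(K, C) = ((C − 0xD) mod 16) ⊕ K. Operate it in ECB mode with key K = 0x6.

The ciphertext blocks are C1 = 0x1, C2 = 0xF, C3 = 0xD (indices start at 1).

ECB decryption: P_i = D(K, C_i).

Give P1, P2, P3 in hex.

P1: D(K, 0x1) = 0x2.
P2: D(K, 0xF) = 0x4.
P3: D(K, 0xD) = 0x6.

P1 = 0x2, P2 = 0x4, P3 = 0x6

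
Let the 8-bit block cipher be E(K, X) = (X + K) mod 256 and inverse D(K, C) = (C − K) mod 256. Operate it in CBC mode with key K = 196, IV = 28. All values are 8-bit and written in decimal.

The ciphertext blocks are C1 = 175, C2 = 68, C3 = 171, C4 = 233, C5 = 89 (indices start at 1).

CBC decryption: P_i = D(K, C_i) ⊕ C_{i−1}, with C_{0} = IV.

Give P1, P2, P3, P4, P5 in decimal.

P1: D(K, 175) = 235; 235 ⊕ 28 = 247.
P2: D(K, 68) = 128; 128 ⊕ 175 = 47.
P3: D(K, 171) = 231; 231 ⊕ 68 = 163.
P4: D(K, 233) = 37; 37 ⊕ 171 = 142.
P5: D(K, 89) = 149; 149 ⊕ 233 = 124.

P1 = 247, P2 = 47, P3 = 163, P4 = 142, P5 = 124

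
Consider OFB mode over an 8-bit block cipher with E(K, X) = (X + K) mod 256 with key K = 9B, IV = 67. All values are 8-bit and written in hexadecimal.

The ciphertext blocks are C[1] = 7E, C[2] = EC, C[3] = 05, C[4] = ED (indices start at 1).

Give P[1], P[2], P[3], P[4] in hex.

P[1] = 7C, P[2] = 71, P[3] = 3D, P[4] = 3E

OFB decryption: S_i = E(K, S_{i−1}) with S_{0} = IV; P_i = C_i ⊕ S_i.
P[1]: S = E(K, 67) = 02; 7E ⊕ 02 = 7C.
P[2]: S = E(K, 02) = 9D; EC ⊕ 9D = 71.
P[3]: S = E(K, 9D) = 38; 05 ⊕ 38 = 3D.
P[4]: S = E(K, 38) = D3; ED ⊕ D3 = 3E.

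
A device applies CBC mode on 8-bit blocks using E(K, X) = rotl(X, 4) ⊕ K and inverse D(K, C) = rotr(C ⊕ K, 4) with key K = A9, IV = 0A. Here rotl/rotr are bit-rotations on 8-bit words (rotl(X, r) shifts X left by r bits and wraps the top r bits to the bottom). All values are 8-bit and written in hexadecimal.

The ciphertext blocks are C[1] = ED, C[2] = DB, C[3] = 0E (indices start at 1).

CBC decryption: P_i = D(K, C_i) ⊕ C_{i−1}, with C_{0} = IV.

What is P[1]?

P[1] = 4E

P[1]: D(K, ED) = 44; 44 ⊕ 0A = 4E.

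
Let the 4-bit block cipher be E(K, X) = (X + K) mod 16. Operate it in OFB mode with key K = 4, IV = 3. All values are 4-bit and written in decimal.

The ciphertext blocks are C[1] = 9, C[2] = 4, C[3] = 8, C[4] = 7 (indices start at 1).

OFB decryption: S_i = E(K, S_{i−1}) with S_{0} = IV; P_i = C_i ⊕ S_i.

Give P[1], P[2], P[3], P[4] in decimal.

P[1]: S = E(K, 3) = 7; 9 ⊕ 7 = 14.
P[2]: S = E(K, 7) = 11; 4 ⊕ 11 = 15.
P[3]: S = E(K, 11) = 15; 8 ⊕ 15 = 7.
P[4]: S = E(K, 15) = 3; 7 ⊕ 3 = 4.

P[1] = 14, P[2] = 15, P[3] = 7, P[4] = 4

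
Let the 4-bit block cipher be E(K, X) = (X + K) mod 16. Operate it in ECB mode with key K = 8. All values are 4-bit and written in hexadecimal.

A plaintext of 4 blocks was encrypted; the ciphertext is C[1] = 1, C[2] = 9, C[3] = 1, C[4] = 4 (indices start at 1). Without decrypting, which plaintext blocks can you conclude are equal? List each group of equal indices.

ECB encrypts each block independently with the same key, so equal ciphertext blocks imply equal plaintext blocks.
C[1] = C[3] = 1, so P[1] = P[3].

P[1] = P[3]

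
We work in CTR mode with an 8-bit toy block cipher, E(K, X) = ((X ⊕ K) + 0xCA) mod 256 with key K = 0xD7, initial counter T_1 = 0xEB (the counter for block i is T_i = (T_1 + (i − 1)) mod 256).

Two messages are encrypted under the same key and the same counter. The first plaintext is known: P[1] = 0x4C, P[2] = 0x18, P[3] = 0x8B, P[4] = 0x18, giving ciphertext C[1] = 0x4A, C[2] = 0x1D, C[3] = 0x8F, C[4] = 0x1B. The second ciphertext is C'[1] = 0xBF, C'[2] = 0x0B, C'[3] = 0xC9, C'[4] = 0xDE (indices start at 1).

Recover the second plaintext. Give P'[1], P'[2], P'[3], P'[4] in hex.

In CTR with a reused counter, both messages share the same keystream S_i, so C_i ⊕ C'_i = P_i ⊕ P'_i and thus P'_i = P_i ⊕ C_i ⊕ C'_i.
P'[1]: 0x4C ⊕ 0x4A ⊕ 0xBF = 0xB9.
P'[2]: 0x18 ⊕ 0x1D ⊕ 0x0B = 0x0E.
P'[3]: 0x8B ⊕ 0x8F ⊕ 0xC9 = 0xCD.
P'[4]: 0x18 ⊕ 0x1B ⊕ 0xDE = 0xDD.

P'[1] = 0xB9, P'[2] = 0x0E, P'[3] = 0xCD, P'[4] = 0xDD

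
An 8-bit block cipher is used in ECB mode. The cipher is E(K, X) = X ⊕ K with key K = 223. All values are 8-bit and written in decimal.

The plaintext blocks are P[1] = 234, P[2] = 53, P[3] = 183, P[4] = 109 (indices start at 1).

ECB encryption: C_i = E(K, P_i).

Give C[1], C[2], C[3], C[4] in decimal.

C[1]: E(K, 234) = 53.
C[2]: E(K, 53) = 234.
C[3]: E(K, 183) = 104.
C[4]: E(K, 109) = 178.

C[1] = 53, C[2] = 234, C[3] = 104, C[4] = 178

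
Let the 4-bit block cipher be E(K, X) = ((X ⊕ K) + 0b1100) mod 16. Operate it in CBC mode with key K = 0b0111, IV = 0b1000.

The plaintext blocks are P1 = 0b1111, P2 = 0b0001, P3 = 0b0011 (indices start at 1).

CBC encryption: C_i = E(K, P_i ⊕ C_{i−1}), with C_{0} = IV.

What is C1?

C1 = 0b1100

C1: P1 ⊕ 0b1000 = 0b0111; E(K, 0b0111) = 0b1100.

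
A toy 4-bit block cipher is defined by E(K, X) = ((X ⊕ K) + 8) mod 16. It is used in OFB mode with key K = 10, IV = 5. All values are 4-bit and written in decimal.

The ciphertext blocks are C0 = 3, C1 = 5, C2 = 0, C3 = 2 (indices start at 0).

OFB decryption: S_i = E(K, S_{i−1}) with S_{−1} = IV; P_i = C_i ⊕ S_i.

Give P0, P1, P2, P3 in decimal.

P0 = 4, P1 = 0, P2 = 7, P3 = 7

P0: S = E(K, 5) = 7; 3 ⊕ 7 = 4.
P1: S = E(K, 7) = 5; 5 ⊕ 5 = 0.
P2: S = E(K, 5) = 7; 0 ⊕ 7 = 7.
P3: S = E(K, 7) = 5; 2 ⊕ 5 = 7.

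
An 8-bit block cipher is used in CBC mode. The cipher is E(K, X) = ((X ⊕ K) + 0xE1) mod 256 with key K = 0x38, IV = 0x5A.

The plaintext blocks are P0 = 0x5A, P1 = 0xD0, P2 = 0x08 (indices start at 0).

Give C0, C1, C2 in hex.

CBC encryption: C_i = E(K, P_i ⊕ C_{i−1}), with C_{−1} = IV.
C0: P0 ⊕ 0x5A = 0x00; E(K, 0x00) = 0x19.
C1: P1 ⊕ 0x19 = 0xC9; E(K, 0xC9) = 0xD2.
C2: P2 ⊕ 0xD2 = 0xDA; E(K, 0xDA) = 0xC3.

C0 = 0x19, C1 = 0xD2, C2 = 0xC3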